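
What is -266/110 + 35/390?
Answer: -9989/4290 ≈ -2.3284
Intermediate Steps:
-266/110 + 35/390 = -266*1/110 + 35*(1/390) = -133/55 + 7/78 = -9989/4290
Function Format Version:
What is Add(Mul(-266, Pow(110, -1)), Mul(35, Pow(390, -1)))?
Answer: Rational(-9989, 4290) ≈ -2.3284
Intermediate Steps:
Add(Mul(-266, Pow(110, -1)), Mul(35, Pow(390, -1))) = Add(Mul(-266, Rational(1, 110)), Mul(35, Rational(1, 390))) = Add(Rational(-133, 55), Rational(7, 78)) = Rational(-9989, 4290)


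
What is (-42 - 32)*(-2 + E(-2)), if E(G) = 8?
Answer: -444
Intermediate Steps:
(-42 - 32)*(-2 + E(-2)) = (-42 - 32)*(-2 + 8) = -74*6 = -444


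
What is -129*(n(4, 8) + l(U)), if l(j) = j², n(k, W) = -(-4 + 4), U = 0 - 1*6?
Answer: -4644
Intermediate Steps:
U = -6 (U = 0 - 6 = -6)
n(k, W) = 0 (n(k, W) = -1*0 = 0)
-129*(n(4, 8) + l(U)) = -129*(0 + (-6)²) = -129*(0 + 36) = -129*36 = -4644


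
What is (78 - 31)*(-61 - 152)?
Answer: -10011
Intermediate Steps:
(78 - 31)*(-61 - 152) = 47*(-213) = -10011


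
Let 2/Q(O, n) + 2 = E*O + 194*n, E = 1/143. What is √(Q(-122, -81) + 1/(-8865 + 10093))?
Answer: √327105254090535/689985570 ≈ 0.026212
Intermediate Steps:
E = 1/143 ≈ 0.0069930
Q(O, n) = 2/(-2 + 194*n + O/143) (Q(O, n) = 2/(-2 + (O/143 + 194*n)) = 2/(-2 + (194*n + O/143)) = 2/(-2 + 194*n + O/143))
√(Q(-122, -81) + 1/(-8865 + 10093)) = √(286/(-286 - 122 + 27742*(-81)) + 1/(-8865 + 10093)) = √(286/(-286 - 122 - 2247102) + 1/1228) = √(286/(-2247510) + 1/1228) = √(286*(-1/2247510) + 1/1228) = √(-143/1123755 + 1/1228) = √(948151/1379971140) = √327105254090535/689985570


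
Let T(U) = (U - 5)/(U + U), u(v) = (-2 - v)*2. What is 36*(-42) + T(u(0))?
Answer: -12087/8 ≈ -1510.9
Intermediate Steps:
u(v) = -4 - 2*v
T(U) = (-5 + U)/(2*U) (T(U) = (-5 + U)/((2*U)) = (-5 + U)*(1/(2*U)) = (-5 + U)/(2*U))
36*(-42) + T(u(0)) = 36*(-42) + (-5 + (-4 - 2*0))/(2*(-4 - 2*0)) = -1512 + (-5 + (-4 + 0))/(2*(-4 + 0)) = -1512 + (½)*(-5 - 4)/(-4) = -1512 + (½)*(-¼)*(-9) = -1512 + 9/8 = -12087/8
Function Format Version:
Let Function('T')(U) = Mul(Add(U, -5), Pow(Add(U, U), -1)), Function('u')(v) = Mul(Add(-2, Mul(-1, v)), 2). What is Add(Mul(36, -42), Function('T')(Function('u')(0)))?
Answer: Rational(-12087, 8) ≈ -1510.9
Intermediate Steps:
Function('u')(v) = Add(-4, Mul(-2, v))
Function('T')(U) = Mul(Rational(1, 2), Pow(U, -1), Add(-5, U)) (Function('T')(U) = Mul(Add(-5, U), Pow(Mul(2, U), -1)) = Mul(Add(-5, U), Mul(Rational(1, 2), Pow(U, -1))) = Mul(Rational(1, 2), Pow(U, -1), Add(-5, U)))
Add(Mul(36, -42), Function('T')(Function('u')(0))) = Add(Mul(36, -42), Mul(Rational(1, 2), Pow(Add(-4, Mul(-2, 0)), -1), Add(-5, Add(-4, Mul(-2, 0))))) = Add(-1512, Mul(Rational(1, 2), Pow(Add(-4, 0), -1), Add(-5, Add(-4, 0)))) = Add(-1512, Mul(Rational(1, 2), Pow(-4, -1), Add(-5, -4))) = Add(-1512, Mul(Rational(1, 2), Rational(-1, 4), -9)) = Add(-1512, Rational(9, 8)) = Rational(-12087, 8)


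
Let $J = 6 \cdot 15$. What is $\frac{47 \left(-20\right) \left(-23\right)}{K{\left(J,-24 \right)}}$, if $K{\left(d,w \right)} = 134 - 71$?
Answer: $\frac{21620}{63} \approx 343.17$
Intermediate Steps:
$J = 90$
$K{\left(d,w \right)} = 63$
$\frac{47 \left(-20\right) \left(-23\right)}{K{\left(J,-24 \right)}} = \frac{47 \left(-20\right) \left(-23\right)}{63} = \left(-940\right) \left(-23\right) \frac{1}{63} = 21620 \cdot \frac{1}{63} = \frac{21620}{63}$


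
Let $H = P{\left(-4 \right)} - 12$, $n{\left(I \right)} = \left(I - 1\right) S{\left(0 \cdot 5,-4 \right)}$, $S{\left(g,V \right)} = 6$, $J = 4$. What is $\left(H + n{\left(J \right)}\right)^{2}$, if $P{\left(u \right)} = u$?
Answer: $4$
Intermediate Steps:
$n{\left(I \right)} = -6 + 6 I$ ($n{\left(I \right)} = \left(I - 1\right) 6 = \left(-1 + I\right) 6 = -6 + 6 I$)
$H = -16$ ($H = -4 - 12 = -16$)
$\left(H + n{\left(J \right)}\right)^{2} = \left(-16 + \left(-6 + 6 \cdot 4\right)\right)^{2} = \left(-16 + \left(-6 + 24\right)\right)^{2} = \left(-16 + 18\right)^{2} = 2^{2} = 4$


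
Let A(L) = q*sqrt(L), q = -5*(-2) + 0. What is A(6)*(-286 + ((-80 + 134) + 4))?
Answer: -2280*sqrt(6) ≈ -5584.8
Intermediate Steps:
q = 10 (q = 10 + 0 = 10)
A(L) = 10*sqrt(L)
A(6)*(-286 + ((-80 + 134) + 4)) = (10*sqrt(6))*(-286 + ((-80 + 134) + 4)) = (10*sqrt(6))*(-286 + (54 + 4)) = (10*sqrt(6))*(-286 + 58) = (10*sqrt(6))*(-228) = -2280*sqrt(6)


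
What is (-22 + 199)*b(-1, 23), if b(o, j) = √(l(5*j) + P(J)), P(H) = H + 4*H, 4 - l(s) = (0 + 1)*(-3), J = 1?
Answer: 354*√3 ≈ 613.15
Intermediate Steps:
l(s) = 7 (l(s) = 4 - (0 + 1)*(-3) = 4 - (-3) = 4 - 1*(-3) = 4 + 3 = 7)
P(H) = 5*H
b(o, j) = 2*√3 (b(o, j) = √(7 + 5*1) = √(7 + 5) = √12 = 2*√3)
(-22 + 199)*b(-1, 23) = (-22 + 199)*(2*√3) = 177*(2*√3) = 354*√3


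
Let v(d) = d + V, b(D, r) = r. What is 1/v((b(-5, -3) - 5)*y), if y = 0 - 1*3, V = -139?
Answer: -1/115 ≈ -0.0086956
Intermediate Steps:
y = -3 (y = 0 - 3 = -3)
v(d) = -139 + d (v(d) = d - 139 = -139 + d)
1/v((b(-5, -3) - 5)*y) = 1/(-139 + (-3 - 5)*(-3)) = 1/(-139 - 8*(-3)) = 1/(-139 + 24) = 1/(-115) = -1/115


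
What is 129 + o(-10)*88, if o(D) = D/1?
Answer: -751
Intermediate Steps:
o(D) = D (o(D) = D*1 = D)
129 + o(-10)*88 = 129 - 10*88 = 129 - 880 = -751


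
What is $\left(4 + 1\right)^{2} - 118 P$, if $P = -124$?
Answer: $14657$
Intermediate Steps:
$\left(4 + 1\right)^{2} - 118 P = \left(4 + 1\right)^{2} - -14632 = 5^{2} + 14632 = 25 + 14632 = 14657$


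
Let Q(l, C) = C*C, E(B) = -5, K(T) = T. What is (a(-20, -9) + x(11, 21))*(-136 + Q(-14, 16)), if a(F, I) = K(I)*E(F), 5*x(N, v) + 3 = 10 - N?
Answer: 5304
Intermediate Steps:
x(N, v) = 7/5 - N/5 (x(N, v) = -⅗ + (10 - N)/5 = -⅗ + (2 - N/5) = 7/5 - N/5)
a(F, I) = -5*I (a(F, I) = I*(-5) = -5*I)
Q(l, C) = C²
(a(-20, -9) + x(11, 21))*(-136 + Q(-14, 16)) = (-5*(-9) + (7/5 - ⅕*11))*(-136 + 16²) = (45 + (7/5 - 11/5))*(-136 + 256) = (45 - ⅘)*120 = (221/5)*120 = 5304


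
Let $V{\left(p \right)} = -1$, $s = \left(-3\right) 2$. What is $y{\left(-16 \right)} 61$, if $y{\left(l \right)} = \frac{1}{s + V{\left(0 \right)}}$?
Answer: $- \frac{61}{7} \approx -8.7143$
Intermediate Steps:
$s = -6$
$y{\left(l \right)} = - \frac{1}{7}$ ($y{\left(l \right)} = \frac{1}{-6 - 1} = \frac{1}{-7} = - \frac{1}{7}$)
$y{\left(-16 \right)} 61 = \left(- \frac{1}{7}\right) 61 = - \frac{61}{7}$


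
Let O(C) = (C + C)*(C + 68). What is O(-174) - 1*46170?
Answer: -9282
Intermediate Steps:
O(C) = 2*C*(68 + C) (O(C) = (2*C)*(68 + C) = 2*C*(68 + C))
O(-174) - 1*46170 = 2*(-174)*(68 - 174) - 1*46170 = 2*(-174)*(-106) - 46170 = 36888 - 46170 = -9282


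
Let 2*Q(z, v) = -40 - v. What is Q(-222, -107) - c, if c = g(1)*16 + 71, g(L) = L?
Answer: -107/2 ≈ -53.500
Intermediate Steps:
Q(z, v) = -20 - v/2 (Q(z, v) = (-40 - v)/2 = -20 - v/2)
c = 87 (c = 1*16 + 71 = 16 + 71 = 87)
Q(-222, -107) - c = (-20 - ½*(-107)) - 1*87 = (-20 + 107/2) - 87 = 67/2 - 87 = -107/2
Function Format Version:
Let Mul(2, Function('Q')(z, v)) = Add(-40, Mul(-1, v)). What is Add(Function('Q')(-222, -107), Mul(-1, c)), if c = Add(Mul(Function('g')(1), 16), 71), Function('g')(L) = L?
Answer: Rational(-107, 2) ≈ -53.500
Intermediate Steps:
Function('Q')(z, v) = Add(-20, Mul(Rational(-1, 2), v)) (Function('Q')(z, v) = Mul(Rational(1, 2), Add(-40, Mul(-1, v))) = Add(-20, Mul(Rational(-1, 2), v)))
c = 87 (c = Add(Mul(1, 16), 71) = Add(16, 71) = 87)
Add(Function('Q')(-222, -107), Mul(-1, c)) = Add(Add(-20, Mul(Rational(-1, 2), -107)), Mul(-1, 87)) = Add(Add(-20, Rational(107, 2)), -87) = Add(Rational(67, 2), -87) = Rational(-107, 2)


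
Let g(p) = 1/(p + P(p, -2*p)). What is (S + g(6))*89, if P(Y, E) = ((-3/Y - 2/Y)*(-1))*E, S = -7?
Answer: -2581/4 ≈ -645.25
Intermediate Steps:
P(Y, E) = 5*E/Y (P(Y, E) = (-5/Y*(-1))*E = (5/Y)*E = 5*E/Y)
g(p) = 1/(-10 + p) (g(p) = 1/(p + 5*(-2*p)/p) = 1/(p - 10) = 1/(-10 + p))
(S + g(6))*89 = (-7 + 1/(-10 + 6))*89 = (-7 + 1/(-4))*89 = (-7 - ¼)*89 = -29/4*89 = -2581/4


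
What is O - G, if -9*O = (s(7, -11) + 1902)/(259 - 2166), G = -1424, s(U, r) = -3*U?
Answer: 2715777/1907 ≈ 1424.1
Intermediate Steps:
O = 209/1907 (O = -(-3*7 + 1902)/(9*(259 - 2166)) = -(-21 + 1902)/(9*(-1907)) = -209*(-1)/1907 = -⅑*(-1881/1907) = 209/1907 ≈ 0.10960)
O - G = 209/1907 - 1*(-1424) = 209/1907 + 1424 = 2715777/1907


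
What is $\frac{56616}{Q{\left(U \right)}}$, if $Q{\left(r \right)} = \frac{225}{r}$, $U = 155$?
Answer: $\frac{585032}{15} \approx 39002.0$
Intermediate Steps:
$\frac{56616}{Q{\left(U \right)}} = \frac{56616}{225 \cdot \frac{1}{155}} = \frac{56616}{\frac{45}{31}} = 56616 \cdot \frac{31}{45} = \frac{585032}{15}$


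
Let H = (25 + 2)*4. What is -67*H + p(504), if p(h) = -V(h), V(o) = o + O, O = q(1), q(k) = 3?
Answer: -7743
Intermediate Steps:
O = 3
V(o) = 3 + o (V(o) = o + 3 = 3 + o)
H = 108 (H = 27*4 = 108)
p(h) = -3 - h (p(h) = -(3 + h) = -3 - h)
-67*H + p(504) = -67*108 + (-3 - 1*504) = -7236 + (-3 - 504) = -7236 - 507 = -7743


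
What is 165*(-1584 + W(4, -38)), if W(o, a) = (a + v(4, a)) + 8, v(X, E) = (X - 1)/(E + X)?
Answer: -9055035/34 ≈ -2.6632e+5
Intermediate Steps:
v(X, E) = (-1 + X)/(E + X)
W(o, a) = 8 + a + 3/(4 + a) (W(o, a) = (a + (-1 + 4)/(a + 4)) + 8 = (a + 3/(4 + a)) + 8 = 8 + a + 3/(4 + a))
165*(-1584 + W(4, -38)) = 165*(-1584 + (3 + (4 - 38)*(8 - 38))/(4 - 38)) = 165*(-1584 + (3 - 34*(-30))/(-34)) = 165*(-1584 - (3 + 1020)/34) = 165*(-1584 - 1/34*1023) = 165*(-1584 - 1023/34) = 165*(-54879/34) = -9055035/34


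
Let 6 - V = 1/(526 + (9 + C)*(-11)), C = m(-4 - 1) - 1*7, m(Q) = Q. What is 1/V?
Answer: 559/3353 ≈ 0.16672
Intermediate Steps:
C = -12 (C = (-4 - 1) - 1*7 = -5 - 7 = -12)
V = 3353/559 (V = 6 - 1/(526 + (9 - 12)*(-11)) = 6 - 1/(526 - 3*(-11)) = 6 - 1/(526 + 33) = 6 - 1/559 = 3353/559 ≈ 5.9982)
1/V = 1/(3353/559) = 559/3353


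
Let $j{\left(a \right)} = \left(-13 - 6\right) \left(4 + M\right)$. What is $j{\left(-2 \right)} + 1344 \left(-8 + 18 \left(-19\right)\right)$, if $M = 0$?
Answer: $-470476$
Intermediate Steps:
$j{\left(a \right)} = -76$ ($j{\left(a \right)} = \left(-13 - 6\right) \left(4 + 0\right) = \left(-19\right) 4 = -76$)
$j{\left(-2 \right)} + 1344 \left(-8 + 18 \left(-19\right)\right) = -76 + 1344 \left(-8 + 18 \left(-19\right)\right) = -76 + 1344 \left(-8 - 342\right) = -76 + 1344 \left(-350\right) = -76 - 470400 = -470476$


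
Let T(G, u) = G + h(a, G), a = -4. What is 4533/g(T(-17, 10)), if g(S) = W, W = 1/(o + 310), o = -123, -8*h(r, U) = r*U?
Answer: 847671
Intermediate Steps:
h(r, U) = -U*r/8 (h(r, U) = -r*U/8 = -U*r/8)
T(G, u) = 3*G/2 (T(G, u) = G - 1/8*G*(-4) = G + G/2 = 3*G/2)
W = 1/187 (W = 1/(-123 + 310) = 1/187 ≈ 0.0053476)
g(S) = 1/187
4533/g(T(-17, 10)) = 4533/(1/187) = 4533*187 = 847671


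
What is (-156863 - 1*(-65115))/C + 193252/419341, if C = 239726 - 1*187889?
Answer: -28456094144/21737379417 ≈ -1.3091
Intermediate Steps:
C = 51837 (C = 239726 - 187889 = 51837)
(-156863 - 1*(-65115))/C + 193252/419341 = (-156863 - 1*(-65115))/51837 + 193252/419341 = (-156863 + 65115)*(1/51837) + 193252*(1/419341) = -91748*1/51837 + 193252/419341 = -91748/51837 + 193252/419341 = -28456094144/21737379417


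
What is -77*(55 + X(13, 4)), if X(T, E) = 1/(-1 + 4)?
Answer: -12782/3 ≈ -4260.7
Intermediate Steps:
X(T, E) = ⅓ (X(T, E) = 1/3 = ⅓)
-77*(55 + X(13, 4)) = -77*(55 + ⅓) = -77*166/3 = -12782/3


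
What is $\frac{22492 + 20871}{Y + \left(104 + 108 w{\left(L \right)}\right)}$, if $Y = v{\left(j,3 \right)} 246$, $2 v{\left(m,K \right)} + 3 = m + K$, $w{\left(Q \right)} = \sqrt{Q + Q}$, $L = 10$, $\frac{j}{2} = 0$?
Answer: $- \frac{563719}{27808} + \frac{1170801 \sqrt{5}}{27808} \approx 73.873$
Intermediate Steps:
$j = 0$ ($j = 2 \cdot 0 = 0$)
$w{\left(Q \right)} = \sqrt{2} \sqrt{Q}$ ($w{\left(Q \right)} = \sqrt{2 Q} = \sqrt{2} \sqrt{Q}$)
$v{\left(m,K \right)} = - \frac{3}{2} + \frac{K}{2} + \frac{m}{2}$ ($v{\left(m,K \right)} = - \frac{3}{2} + \frac{m + K}{2} = - \frac{3}{2} + \frac{K + m}{2} = - \frac{3}{2} + \left(\frac{K}{2} + \frac{m}{2}\right) = - \frac{3}{2} + \frac{K}{2} + \frac{m}{2}$)
$Y = 0$ ($Y = \left(- \frac{3}{2} + \frac{1}{2} \cdot 3 + \frac{1}{2} \cdot 0\right) 246 = \left(- \frac{3}{2} + \frac{3}{2} + 0\right) 246 = 0 \cdot 246 = 0$)
$\frac{22492 + 20871}{Y + \left(104 + 108 w{\left(L \right)}\right)} = \frac{22492 + 20871}{0 + \left(104 + 108 \sqrt{2} \sqrt{10}\right)} = \frac{43363}{0 + \left(104 + 108 \cdot 2 \sqrt{5}\right)} = \frac{43363}{0 + \left(104 + 216 \sqrt{5}\right)} = \frac{43363}{104 + 216 \sqrt{5}}$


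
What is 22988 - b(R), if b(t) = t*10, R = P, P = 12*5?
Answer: 22388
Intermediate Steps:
P = 60
R = 60
b(t) = 10*t
22988 - b(R) = 22988 - 10*60 = 22988 - 1*600 = 22988 - 600 = 22388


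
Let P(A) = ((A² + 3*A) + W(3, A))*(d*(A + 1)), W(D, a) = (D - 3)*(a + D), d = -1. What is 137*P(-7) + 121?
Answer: 23137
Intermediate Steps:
W(D, a) = (-3 + D)*(D + a)
P(A) = (-1 - A)*(A² + 3*A) (P(A) = ((A² + 3*A) + (3² - 3*3 - 3*A + 3*A))*(-(A + 1)) = ((A² + 3*A) + (9 - 9 - 3*A + 3*A))*(-(1 + A)) = ((A² + 3*A) + 0)*(-1 - A) = (A² + 3*A)*(-1 - A) = (-1 - A)*(A² + 3*A))
137*P(-7) + 121 = 137*(-7*(-3 - 1*(-7)² - 4*(-7))) + 121 = 137*(-7*(-3 - 1*49 + 28)) + 121 = 137*(-7*(-3 - 49 + 28)) + 121 = 137*(-7*(-24)) + 121 = 137*168 + 121 = 23016 + 121 = 23137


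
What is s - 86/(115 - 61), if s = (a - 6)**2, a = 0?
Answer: 929/27 ≈ 34.407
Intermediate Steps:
s = 36 (s = (0 - 6)**2 = (-6)**2 = 36)
s - 86/(115 - 61) = 36 - 86/(115 - 61) = 36 - 86/54 = 36 + (1/54)*(-86) = 36 - 43/27 = 929/27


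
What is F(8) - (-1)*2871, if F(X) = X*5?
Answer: 2911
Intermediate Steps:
F(X) = 5*X
F(8) - (-1)*2871 = 5*8 - (-1)*2871 = 40 - 1*(-2871) = 40 + 2871 = 2911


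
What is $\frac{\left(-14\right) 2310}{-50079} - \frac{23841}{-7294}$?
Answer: $\frac{476607133}{121758742} \approx 3.9144$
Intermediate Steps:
$\frac{\left(-14\right) 2310}{-50079} - \frac{23841}{-7294} = \left(-32340\right) \left(- \frac{1}{50079}\right) - - \frac{23841}{7294} = \frac{10780}{16693} + \frac{23841}{7294} = \frac{476607133}{121758742}$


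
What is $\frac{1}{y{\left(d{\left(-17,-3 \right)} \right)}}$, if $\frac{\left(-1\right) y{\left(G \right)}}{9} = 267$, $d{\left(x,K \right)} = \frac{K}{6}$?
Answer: $- \frac{1}{2403} \approx -0.00041615$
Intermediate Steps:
$d{\left(x,K \right)} = \frac{K}{6}$ ($d{\left(x,K \right)} = K \frac{1}{6} = \frac{K}{6}$)
$y{\left(G \right)} = -2403$ ($y{\left(G \right)} = \left(-9\right) 267 = -2403$)
$\frac{1}{y{\left(d{\left(-17,-3 \right)} \right)}} = \frac{1}{-2403} = - \frac{1}{2403}$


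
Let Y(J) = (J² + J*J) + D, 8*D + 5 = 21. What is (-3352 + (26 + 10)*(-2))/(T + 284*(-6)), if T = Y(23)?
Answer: 856/161 ≈ 5.3168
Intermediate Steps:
D = 2 (D = -5/8 + (⅛)*21 = -5/8 + 21/8 = 2)
Y(J) = 2 + 2*J² (Y(J) = (J² + J*J) + 2 = (J² + J²) + 2 = 2*J² + 2 = 2 + 2*J²)
T = 1060 (T = 2 + 2*23² = 2 + 2*529 = 2 + 1058 = 1060)
(-3352 + (26 + 10)*(-2))/(T + 284*(-6)) = (-3352 + (26 + 10)*(-2))/(1060 + 284*(-6)) = (-3352 + 36*(-2))/(1060 - 1704) = (-3352 - 72)/(-644) = -3424*(-1/644) = 856/161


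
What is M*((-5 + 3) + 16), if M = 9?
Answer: 126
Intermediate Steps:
M*((-5 + 3) + 16) = 9*((-5 + 3) + 16) = 9*(-2 + 16) = 9*14 = 126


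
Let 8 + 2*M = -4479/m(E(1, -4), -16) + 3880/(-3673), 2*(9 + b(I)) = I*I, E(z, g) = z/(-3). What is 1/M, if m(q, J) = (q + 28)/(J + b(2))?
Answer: 609718/1132383411 ≈ 0.00053844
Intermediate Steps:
E(z, g) = -z/3 (E(z, g) = z*(-1/3) = -z/3)
b(I) = -9 + I**2/2 (b(I) = -9 + (I*I)/2 = -9 + I**2/2)
m(q, J) = (28 + q)/(-7 + J) (m(q, J) = (q + 28)/(J + (-9 + (1/2)*2**2)) = (28 + q)/(J + (-9 + (1/2)*4)) = (28 + q)/(J + (-9 + 2)) = (28 + q)/(J - 7) = (28 + q)/(-7 + J))
M = 1132383411/609718 (M = -4 + (-4479*(-7 - 16)/(28 - 1/3*1) + 3880/(-3673))/2 = -4 + (-4479*(-23/(28 - 1/3)) + 3880*(-1/3673))/2 = -4 + (-4479/((-1/23*83/3)) - 3880/3673)/2 = -4 + (-4479/(-83/69) - 3880/3673)/2 = -4 + (-4479*(-69/83) - 3880/3673)/2 = -4 + (309051/83 - 3880/3673)/2 = -4 + (1/2)*(1134822283/304859) = -4 + 1134822283/609718 = 1132383411/609718 ≈ 1857.2)
1/M = 1/(1132383411/609718) = 609718/1132383411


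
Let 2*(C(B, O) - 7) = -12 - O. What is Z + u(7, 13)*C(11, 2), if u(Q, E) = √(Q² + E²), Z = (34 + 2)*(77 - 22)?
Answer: 1980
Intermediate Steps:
Z = 1980 (Z = 36*55 = 1980)
C(B, O) = 1 - O/2 (C(B, O) = 7 + (-12 - O)/2 = 7 + (-6 - O/2) = 1 - O/2)
u(Q, E) = √(E² + Q²)
Z + u(7, 13)*C(11, 2) = 1980 + √(13² + 7²)*(1 - ½*2) = 1980 + √(169 + 49)*(1 - 1) = 1980 + √218*0 = 1980 + 0 = 1980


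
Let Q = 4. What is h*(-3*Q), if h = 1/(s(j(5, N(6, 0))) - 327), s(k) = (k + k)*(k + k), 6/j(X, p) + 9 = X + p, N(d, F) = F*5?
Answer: 2/53 ≈ 0.037736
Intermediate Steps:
N(d, F) = 5*F
j(X, p) = 6/(-9 + X + p) (j(X, p) = 6/(-9 + (X + p)) = 6/(-9 + X + p))
s(k) = 4*k² (s(k) = (2*k)*(2*k) = 4*k²)
h = -1/318 (h = 1/(4*(6/(-9 + 5 + 5*0))² - 327) = 1/(4*(6/(-9 + 5 + 0))² - 327) = 1/(4*(6/(-4))² - 327) = 1/(4*(6*(-¼))² - 327) = 1/(4*(-3/2)² - 327) = 1/(4*(9/4) - 327) = 1/(9 - 327) = 1/(-318) = -1/318 ≈ -0.0031447)
h*(-3*Q) = -(-1)*4/106 = -1/318*(-12) = 2/53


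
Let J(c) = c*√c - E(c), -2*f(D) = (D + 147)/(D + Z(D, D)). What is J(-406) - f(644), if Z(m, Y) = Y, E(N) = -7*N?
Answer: -1045743/368 - 406*I*√406 ≈ -2841.7 - 8180.7*I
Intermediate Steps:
f(D) = -(147 + D)/(4*D) (f(D) = -(D + 147)/(2*(D + D)) = -(147 + D)/(2*(2*D)) = -(147 + D)*1/(2*D)/2 = -(147 + D)/(4*D))
J(c) = c^(3/2) + 7*c (J(c) = c*√c - (-7)*c = c^(3/2) + 7*c)
J(-406) - f(644) = ((-406)^(3/2) + 7*(-406)) - (-147 - 1*644)/(4*644) = (-406*I*√406 - 2842) - (-147 - 644)/(4*644) = (-2842 - 406*I*√406) - (-791)/(4*644) = (-2842 - 406*I*√406) - 1*(-113/368) = (-2842 - 406*I*√406) + 113/368 = -1045743/368 - 406*I*√406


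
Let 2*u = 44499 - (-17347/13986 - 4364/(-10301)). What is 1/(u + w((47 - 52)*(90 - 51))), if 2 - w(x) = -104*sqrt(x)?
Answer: 1847451626315007378372/41284432685996985947333881 - 8634538947043691136*I*sqrt(195)/41284432685996985947333881 ≈ 4.4749e-5 - 2.9206e-6*I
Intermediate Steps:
w(x) = 2 + 104*sqrt(x) (w(x) = 2 - (-104)*sqrt(x) = 2 + 104*sqrt(x))
u = 6411079063757/288139572 (u = (44499 - (-17347/13986 - 4364/(-10301)))/2 = (44499 - (-17347*1/13986 - 4364*(-1/10301)))/2 = (44499 - (-17347/13986 + 4364/10301))/2 = (44499 - 1*(-117656543/144069786))/2 = (44499 + 117656543/144069786)/2 = (1/2)*(6411079063757/144069786) = 6411079063757/288139572 ≈ 22250.)
1/(u + w((47 - 52)*(90 - 51))) = 1/(6411079063757/288139572 + (2 + 104*sqrt((47 - 52)*(90 - 51)))) = 1/(6411079063757/288139572 + (2 + 104*sqrt(-5*39))) = 1/(6411079063757/288139572 + (2 + 104*sqrt(-195))) = 1/(6411079063757/288139572 + (2 + 104*(I*sqrt(195)))) = 1/(6411079063757/288139572 + (2 + 104*I*sqrt(195))) = 1/(6411655342901/288139572 + 104*I*sqrt(195))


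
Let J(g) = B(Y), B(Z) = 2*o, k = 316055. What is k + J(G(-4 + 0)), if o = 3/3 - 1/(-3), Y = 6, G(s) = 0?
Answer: 948173/3 ≈ 3.1606e+5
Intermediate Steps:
o = 4/3 (o = 3*(⅓) - 1*(-⅓) = 1 + ⅓ = 4/3 ≈ 1.3333)
B(Z) = 8/3 (B(Z) = 2*(4/3) = 8/3)
J(g) = 8/3
k + J(G(-4 + 0)) = 316055 + 8/3 = 948173/3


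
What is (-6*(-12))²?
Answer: 5184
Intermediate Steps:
(-6*(-12))² = 72² = 5184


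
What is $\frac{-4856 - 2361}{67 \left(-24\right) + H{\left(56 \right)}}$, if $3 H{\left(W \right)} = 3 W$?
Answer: $\frac{7217}{1552} \approx 4.6501$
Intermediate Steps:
$H{\left(W \right)} = W$ ($H{\left(W \right)} = \frac{3 W}{3} = W$)
$\frac{-4856 - 2361}{67 \left(-24\right) + H{\left(56 \right)}} = \frac{-4856 - 2361}{67 \left(-24\right) + 56} = - \frac{7217}{-1608 + 56} = - \frac{7217}{-1552} = \left(-7217\right) \left(- \frac{1}{1552}\right) = \frac{7217}{1552}$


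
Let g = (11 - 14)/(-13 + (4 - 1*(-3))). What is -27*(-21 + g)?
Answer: 1107/2 ≈ 553.50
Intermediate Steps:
g = 1/2 (g = -3/(-13 + (4 + 3)) = -3/(-13 + 7) = -3/(-6) = -3*(-1/6) = 1/2 ≈ 0.50000)
-27*(-21 + g) = -27*(-21 + 1/2) = -27*(-41/2) = 1107/2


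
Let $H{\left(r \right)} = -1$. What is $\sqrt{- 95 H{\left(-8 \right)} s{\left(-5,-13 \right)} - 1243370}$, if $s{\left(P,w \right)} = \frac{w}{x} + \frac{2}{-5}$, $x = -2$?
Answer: $\frac{i \sqrt{4971162}}{2} \approx 1114.8 i$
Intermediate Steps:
$s{\left(P,w \right)} = - \frac{2}{5} - \frac{w}{2}$ ($s{\left(P,w \right)} = \frac{w}{-2} + \frac{2}{-5} = w \left(- \frac{1}{2}\right) + 2 \left(- \frac{1}{5}\right) = - \frac{w}{2} - \frac{2}{5} = - \frac{2}{5} - \frac{w}{2}$)
$\sqrt{- 95 H{\left(-8 \right)} s{\left(-5,-13 \right)} - 1243370} = \sqrt{\left(-95\right) \left(-1\right) \left(- \frac{2}{5} - - \frac{13}{2}\right) - 1243370} = \sqrt{95 \left(- \frac{2}{5} + \frac{13}{2}\right) - 1243370} = \sqrt{95 \cdot \frac{61}{10} - 1243370} = \sqrt{\frac{1159}{2} - 1243370} = \sqrt{- \frac{2485581}{2}} = \frac{i \sqrt{4971162}}{2}$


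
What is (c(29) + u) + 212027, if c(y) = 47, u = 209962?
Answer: 422036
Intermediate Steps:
(c(29) + u) + 212027 = (47 + 209962) + 212027 = 210009 + 212027 = 422036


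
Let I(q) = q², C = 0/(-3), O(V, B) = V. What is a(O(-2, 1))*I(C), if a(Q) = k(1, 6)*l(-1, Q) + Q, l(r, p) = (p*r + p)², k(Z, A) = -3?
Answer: 0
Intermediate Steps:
l(r, p) = (p + p*r)²
a(Q) = Q (a(Q) = -3*Q²*(1 - 1)² + Q = -3*Q²*0² + Q = -3*Q²*0 + Q = -3*0 + Q = 0 + Q = Q)
C = 0 (C = 0*(-⅓) = 0)
a(O(-2, 1))*I(C) = -2*0² = -2*0 = 0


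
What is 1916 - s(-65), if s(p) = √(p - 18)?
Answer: 1916 - I*√83 ≈ 1916.0 - 9.1104*I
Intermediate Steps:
s(p) = √(-18 + p)
1916 - s(-65) = 1916 - √(-18 - 65) = 1916 - √(-83) = 1916 - I*√83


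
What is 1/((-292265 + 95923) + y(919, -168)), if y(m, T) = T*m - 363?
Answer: -1/351097 ≈ -2.8482e-6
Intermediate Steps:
y(m, T) = -363 + T*m
1/((-292265 + 95923) + y(919, -168)) = 1/((-292265 + 95923) + (-363 - 168*919)) = 1/(-196342 + (-363 - 154392)) = 1/(-196342 - 154755) = 1/(-351097) = -1/351097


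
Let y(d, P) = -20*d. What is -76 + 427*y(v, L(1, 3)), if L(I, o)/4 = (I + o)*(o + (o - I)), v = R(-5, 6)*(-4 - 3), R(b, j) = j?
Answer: 358604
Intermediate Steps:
v = -42 (v = 6*(-4 - 3) = 6*(-7) = -42)
L(I, o) = 4*(I + o)*(-I + 2*o) (L(I, o) = 4*((I + o)*(o + (o - I))) = 4*((I + o)*(-I + 2*o)) = 4*(I + o)*(-I + 2*o))
-76 + 427*y(v, L(1, 3)) = -76 + 427*(-20*(-42)) = -76 + 427*840 = -76 + 358680 = 358604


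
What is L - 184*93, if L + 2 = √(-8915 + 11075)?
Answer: -17114 + 12*√15 ≈ -17068.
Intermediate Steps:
L = -2 + 12*√15 (L = -2 + √(-8915 + 11075) = -2 + √2160 = -2 + 12*√15 ≈ 44.476)
L - 184*93 = (-2 + 12*√15) - 184*93 = (-2 + 12*√15) - 1*17112 = (-2 + 12*√15) - 17112 = -17114 + 12*√15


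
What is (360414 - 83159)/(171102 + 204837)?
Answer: 277255/375939 ≈ 0.73750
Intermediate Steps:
(360414 - 83159)/(171102 + 204837) = 277255/375939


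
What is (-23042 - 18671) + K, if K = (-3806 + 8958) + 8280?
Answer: -28281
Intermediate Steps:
K = 13432 (K = 5152 + 8280 = 13432)
(-23042 - 18671) + K = (-23042 - 18671) + 13432 = -41713 + 13432 = -28281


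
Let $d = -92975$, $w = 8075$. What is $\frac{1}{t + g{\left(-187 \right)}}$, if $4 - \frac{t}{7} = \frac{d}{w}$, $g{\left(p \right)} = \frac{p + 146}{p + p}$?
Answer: $\frac{7106}{772473} \approx 0.009199$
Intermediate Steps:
$g{\left(p \right)} = \frac{146 + p}{2 p}$
$t = \frac{35077}{323}$ ($t = 28 - 7 \left(- \frac{92975}{8075}\right) = 28 - 7 \left(\left(-92975\right) \frac{1}{8075}\right) = 28 - - \frac{26033}{323} = 28 + \frac{26033}{323} = \frac{35077}{323} \approx 108.6$)
$\frac{1}{t + g{\left(-187 \right)}} = \frac{1}{\frac{35077}{323} + \frac{146 - 187}{2 \left(-187\right)}} = \frac{1}{\frac{35077}{323} + \frac{1}{2} \left(- \frac{1}{187}\right) \left(-41\right)} = \frac{1}{\frac{35077}{323} + \frac{41}{374}} = \frac{1}{\frac{772473}{7106}} = \frac{7106}{772473}$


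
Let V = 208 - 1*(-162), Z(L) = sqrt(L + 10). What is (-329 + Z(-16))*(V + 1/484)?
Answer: -58917649/484 + 179081*I*sqrt(6)/484 ≈ -1.2173e+5 + 906.32*I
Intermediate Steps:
Z(L) = sqrt(10 + L)
V = 370 (V = 208 + 162 = 370)
(-329 + Z(-16))*(V + 1/484) = (-329 + sqrt(10 - 16))*(370 + 1/484) = (-329 + sqrt(-6))*(370 + 1/484) = (-329 + I*sqrt(6))*(179081/484) = -58917649/484 + 179081*I*sqrt(6)/484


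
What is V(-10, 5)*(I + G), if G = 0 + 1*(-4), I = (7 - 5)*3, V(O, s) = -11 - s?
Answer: -32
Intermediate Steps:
I = 6 (I = 2*3 = 6)
G = -4 (G = 0 - 4 = -4)
V(-10, 5)*(I + G) = (-11 - 1*5)*(6 - 4) = (-11 - 5)*2 = -16*2 = -32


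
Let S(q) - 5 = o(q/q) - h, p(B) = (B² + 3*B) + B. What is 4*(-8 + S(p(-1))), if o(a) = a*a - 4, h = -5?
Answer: -4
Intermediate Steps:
o(a) = -4 + a² (o(a) = a² - 4 = -4 + a²)
p(B) = B² + 4*B
S(q) = 7 (S(q) = 5 + ((-4 + (q/q)²) - 1*(-5)) = 5 + ((-4 + 1²) + 5) = 5 + ((-4 + 1) + 5) = 5 + (-3 + 5) = 5 + 2 = 7)
4*(-8 + S(p(-1))) = 4*(-8 + 7) = 4*(-1) = -4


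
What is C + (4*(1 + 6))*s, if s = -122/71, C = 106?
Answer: 4110/71 ≈ 57.887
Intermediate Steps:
s = -122/71 (s = -122*1/71 = -122/71 ≈ -1.7183)
C + (4*(1 + 6))*s = 106 + (4*(1 + 6))*(-122/71) = 106 + (4*7)*(-122/71) = 106 + 28*(-122/71) = 106 - 3416/71 = 4110/71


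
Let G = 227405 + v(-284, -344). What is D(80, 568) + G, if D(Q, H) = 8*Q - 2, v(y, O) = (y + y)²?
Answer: 550667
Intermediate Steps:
v(y, O) = 4*y² (v(y, O) = (2*y)² = 4*y²)
D(Q, H) = -2 + 8*Q
G = 550029 (G = 227405 + 4*(-284)² = 227405 + 4*80656 = 227405 + 322624 = 550029)
D(80, 568) + G = (-2 + 8*80) + 550029 = (-2 + 640) + 550029 = 638 + 550029 = 550667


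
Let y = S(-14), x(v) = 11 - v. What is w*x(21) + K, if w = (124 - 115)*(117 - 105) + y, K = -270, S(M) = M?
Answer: -1210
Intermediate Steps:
y = -14
w = 94 (w = (124 - 115)*(117 - 105) - 14 = 9*12 - 14 = 108 - 14 = 94)
w*x(21) + K = 94*(11 - 1*21) - 270 = 94*(11 - 21) - 270 = 94*(-10) - 270 = -940 - 270 = -1210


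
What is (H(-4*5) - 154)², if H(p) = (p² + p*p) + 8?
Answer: 427716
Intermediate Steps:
H(p) = 8 + 2*p² (H(p) = (p² + p²) + 8 = 2*p² + 8 = 8 + 2*p²)
(H(-4*5) - 154)² = ((8 + 2*(-4*5)²) - 154)² = ((8 + 2*(-20)²) - 154)² = ((8 + 2*400) - 154)² = ((8 + 800) - 154)² = (808 - 154)² = 654² = 427716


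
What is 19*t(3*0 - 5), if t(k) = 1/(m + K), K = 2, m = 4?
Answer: 19/6 ≈ 3.1667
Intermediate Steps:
t(k) = ⅙ (t(k) = 1/(4 + 2) = 1/6 = ⅙)
19*t(3*0 - 5) = 19*(⅙) = 19/6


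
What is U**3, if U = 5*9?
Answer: 91125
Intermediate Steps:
U = 45
U**3 = 45**3 = 91125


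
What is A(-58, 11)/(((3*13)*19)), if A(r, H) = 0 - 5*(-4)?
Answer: 20/741 ≈ 0.026991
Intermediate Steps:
A(r, H) = 20 (A(r, H) = 0 + 20 = 20)
A(-58, 11)/(((3*13)*19)) = 20/(((3*13)*19)) = 20/((39*19)) = 20/741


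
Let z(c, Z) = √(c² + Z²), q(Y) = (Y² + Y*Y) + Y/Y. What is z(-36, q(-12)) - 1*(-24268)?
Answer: 24268 + √84817 ≈ 24559.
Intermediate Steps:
q(Y) = 1 + 2*Y² (q(Y) = (Y² + Y²) + 1 = 2*Y² + 1 = 1 + 2*Y²)
z(c, Z) = √(Z² + c²)
z(-36, q(-12)) - 1*(-24268) = √((1 + 2*(-12)²)² + (-36)²) - 1*(-24268) = √((1 + 2*144)² + 1296) + 24268 = √((1 + 288)² + 1296) + 24268 = √(289² + 1296) + 24268 = √(83521 + 1296) + 24268 = √84817 + 24268 = 24268 + √84817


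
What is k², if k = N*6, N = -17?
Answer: 10404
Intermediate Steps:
k = -102 (k = -17*6 = -102)
k² = (-102)² = 10404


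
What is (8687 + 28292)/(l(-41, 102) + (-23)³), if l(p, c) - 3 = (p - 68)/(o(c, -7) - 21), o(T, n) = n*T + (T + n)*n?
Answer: -51770600/17029491 ≈ -3.0401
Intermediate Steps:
o(T, n) = T*n + n*(T + n)
l(p, c) = 3 + (-68 + p)/(28 - 14*c) (l(p, c) = 3 + (p - 68)/(-7*(-7 + 2*c) - 21) = 3 + (-68 + p)/((49 - 14*c) - 21) = 3 + (-68 + p)/(28 - 14*c))
(8687 + 28292)/(l(-41, 102) + (-23)³) = (8687 + 28292)/((-16 - 1*(-41) + 42*102)/(14*(-2 + 102)) + (-23)³) = 36979/((1/14)*(-16 + 41 + 4284)/100 - 12167) = 36979/((1/14)*(1/100)*4309 - 12167) = 36979/(4309/1400 - 12167) = 36979/(-17029491/1400) = 36979*(-1400/17029491) = -51770600/17029491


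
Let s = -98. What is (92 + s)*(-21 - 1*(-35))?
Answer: -84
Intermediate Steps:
(92 + s)*(-21 - 1*(-35)) = (92 - 98)*(-21 - 1*(-35)) = -6*(-21 + 35) = -6*14 = -84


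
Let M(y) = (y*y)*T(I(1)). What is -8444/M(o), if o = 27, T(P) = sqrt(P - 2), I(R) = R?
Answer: 8444*I/729 ≈ 11.583*I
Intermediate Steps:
T(P) = sqrt(-2 + P)
M(y) = I*y**2 (M(y) = (y*y)*sqrt(-2 + 1) = y**2*sqrt(-1) = y**2*I = I*y**2)
-8444/M(o) = -8444*(-I/729) = -(-8444)*I/729 = 8444*I/729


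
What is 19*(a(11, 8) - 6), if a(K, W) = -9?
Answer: -285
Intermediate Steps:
19*(a(11, 8) - 6) = 19*(-9 - 6) = 19*(-15) = -285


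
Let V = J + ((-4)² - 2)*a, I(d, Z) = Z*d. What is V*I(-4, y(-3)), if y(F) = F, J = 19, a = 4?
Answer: 900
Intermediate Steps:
V = 75 (V = 19 + ((-4)² - 2)*4 = 19 + (16 - 2)*4 = 19 + 14*4 = 19 + 56 = 75)
V*I(-4, y(-3)) = 75*(-3*(-4)) = 75*12 = 900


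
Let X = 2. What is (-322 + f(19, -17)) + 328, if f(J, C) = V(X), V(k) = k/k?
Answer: 7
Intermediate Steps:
V(k) = 1
f(J, C) = 1
(-322 + f(19, -17)) + 328 = (-322 + 1) + 328 = -321 + 328 = 7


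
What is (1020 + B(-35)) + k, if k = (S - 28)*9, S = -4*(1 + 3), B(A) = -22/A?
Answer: 21862/35 ≈ 624.63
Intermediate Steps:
S = -16 (S = -4*4 = -16)
k = -396 (k = (-16 - 28)*9 = -44*9 = -396)
(1020 + B(-35)) + k = (1020 - 22/(-35)) - 396 = (1020 - 22*(-1/35)) - 396 = (1020 + 22/35) - 396 = 35722/35 - 396 = 21862/35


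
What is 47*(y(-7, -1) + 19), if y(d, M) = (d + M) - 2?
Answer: 423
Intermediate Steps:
y(d, M) = -2 + M + d (y(d, M) = (M + d) - 2 = -2 + M + d)
47*(y(-7, -1) + 19) = 47*((-2 - 1 - 7) + 19) = 47*(-10 + 19) = 47*9 = 423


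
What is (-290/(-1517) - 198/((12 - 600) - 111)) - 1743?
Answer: -615914831/353461 ≈ -1742.5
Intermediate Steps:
(-290/(-1517) - 198/((12 - 600) - 111)) - 1743 = (-290*(-1/1517) - 198/(-588 - 111)) - 1743 = (290/1517 - 198/(-699)) - 1743 = (290/1517 - 198*(-1/699)) - 1743 = (290/1517 + 66/233) - 1743 = 167692/353461 - 1743 = -615914831/353461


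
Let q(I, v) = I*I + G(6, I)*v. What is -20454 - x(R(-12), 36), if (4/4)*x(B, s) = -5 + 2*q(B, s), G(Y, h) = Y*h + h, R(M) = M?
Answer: -14689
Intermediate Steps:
G(Y, h) = h + Y*h
q(I, v) = I**2 + 7*I*v (q(I, v) = I*I + (I*(1 + 6))*v = I**2 + (I*7)*v = I**2 + (7*I)*v = I**2 + 7*I*v)
x(B, s) = -5 + 2*B*(B + 7*s) (x(B, s) = -5 + 2*(B*(B + 7*s)) = -5 + 2*B*(B + 7*s))
-20454 - x(R(-12), 36) = -20454 - (-5 + 2*(-12)**2 + 14*(-12)*36) = -20454 - (-5 + 2*144 - 6048) = -20454 - (-5 + 288 - 6048) = -20454 - 1*(-5765) = -20454 + 5765 = -14689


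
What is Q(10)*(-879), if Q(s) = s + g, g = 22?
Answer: -28128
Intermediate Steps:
Q(s) = 22 + s (Q(s) = s + 22 = 22 + s)
Q(10)*(-879) = (22 + 10)*(-879) = 32*(-879) = -28128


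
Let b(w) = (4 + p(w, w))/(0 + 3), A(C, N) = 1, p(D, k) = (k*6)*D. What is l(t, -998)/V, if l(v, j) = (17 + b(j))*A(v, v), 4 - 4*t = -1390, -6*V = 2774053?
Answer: -11952158/2774053 ≈ -4.3086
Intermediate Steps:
V = -2774053/6 (V = -1/6*2774053 = -2774053/6 ≈ -4.6234e+5)
t = 697/2 (t = 1 - 1/4*(-1390) = 1 + 695/2 = 697/2 ≈ 348.50)
p(D, k) = 6*D*k (p(D, k) = (6*k)*D = 6*D*k)
b(w) = 4/3 + 2*w**2 (b(w) = (4 + 6*w*w)/(0 + 3) = (4 + 6*w**2)/3 = (4 + 6*w**2)*(1/3) = 4/3 + 2*w**2)
l(v, j) = 55/3 + 2*j**2 (l(v, j) = (17 + (4/3 + 2*j**2))*1 = (55/3 + 2*j**2)*1 = 55/3 + 2*j**2)
l(t, -998)/V = (55/3 + 2*(-998)**2)/(-2774053/6) = (55/3 + 2*996004)*(-6/2774053) = (55/3 + 1992008)*(-6/2774053) = (5976079/3)*(-6/2774053) = -11952158/2774053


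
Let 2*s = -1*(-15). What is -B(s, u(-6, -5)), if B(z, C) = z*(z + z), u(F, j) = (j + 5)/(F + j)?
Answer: -225/2 ≈ -112.50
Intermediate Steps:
u(F, j) = (5 + j)/(F + j)
s = 15/2 (s = (-1*(-15))/2 = (½)*15 = 15/2 ≈ 7.5000)
B(z, C) = 2*z² (B(z, C) = z*(2*z) = 2*z²)
-B(s, u(-6, -5)) = -2*(15/2)² = -2*225/4 = -1*225/2 = -225/2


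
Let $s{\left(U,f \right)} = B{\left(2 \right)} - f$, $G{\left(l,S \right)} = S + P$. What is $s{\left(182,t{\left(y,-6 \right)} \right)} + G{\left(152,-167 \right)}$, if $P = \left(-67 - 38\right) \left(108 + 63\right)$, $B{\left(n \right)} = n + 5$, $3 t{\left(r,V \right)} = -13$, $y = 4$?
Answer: $- \frac{54332}{3} \approx -18111.0$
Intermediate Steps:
$t{\left(r,V \right)} = - \frac{13}{3}$ ($t{\left(r,V \right)} = \frac{1}{3} \left(-13\right) = - \frac{13}{3}$)
$B{\left(n \right)} = 5 + n$
$P = -17955$ ($P = \left(-105\right) 171 = -17955$)
$G{\left(l,S \right)} = -17955 + S$ ($G{\left(l,S \right)} = S - 17955 = -17955 + S$)
$s{\left(U,f \right)} = 7 - f$ ($s{\left(U,f \right)} = \left(5 + 2\right) - f = 7 - f$)
$s{\left(182,t{\left(y,-6 \right)} \right)} + G{\left(152,-167 \right)} = \left(7 - - \frac{13}{3}\right) - 18122 = \left(7 + \frac{13}{3}\right) - 18122 = \frac{34}{3} - 18122 = - \frac{54332}{3}$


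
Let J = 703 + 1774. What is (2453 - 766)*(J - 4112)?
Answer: -2758245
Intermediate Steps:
J = 2477
(2453 - 766)*(J - 4112) = (2453 - 766)*(2477 - 4112) = 1687*(-1635) = -2758245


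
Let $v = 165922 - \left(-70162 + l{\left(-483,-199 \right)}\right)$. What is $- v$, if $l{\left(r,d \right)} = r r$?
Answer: $-2795$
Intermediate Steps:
$l{\left(r,d \right)} = r^{2}$
$v = 2795$ ($v = 165922 + \left(70162 - \left(-483\right)^{2}\right) = 165922 + \left(70162 - 233289\right) = 165922 - 163127 = 2795$)
$- v = \left(-1\right) 2795 = -2795$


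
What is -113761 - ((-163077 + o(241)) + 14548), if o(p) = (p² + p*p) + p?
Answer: -81635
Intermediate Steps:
o(p) = p + 2*p² (o(p) = (p² + p²) + p = 2*p² + p = p + 2*p²)
-113761 - ((-163077 + o(241)) + 14548) = -113761 - ((-163077 + 241*(1 + 2*241)) + 14548) = -113761 - ((-163077 + 241*(1 + 482)) + 14548) = -113761 - ((-163077 + 241*483) + 14548) = -113761 - ((-163077 + 116403) + 14548) = -113761 - (-46674 + 14548) = -113761 - 1*(-32126) = -113761 + 32126 = -81635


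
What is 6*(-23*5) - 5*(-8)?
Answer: -650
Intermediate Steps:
6*(-23*5) - 5*(-8) = 6*(-115) + 40 = -690 + 40 = -650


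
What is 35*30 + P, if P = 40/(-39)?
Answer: 40910/39 ≈ 1049.0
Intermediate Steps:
P = -40/39 (P = 40*(-1/39) = -40/39 ≈ -1.0256)
35*30 + P = 35*30 - 40/39 = 1050 - 40/39 = 40910/39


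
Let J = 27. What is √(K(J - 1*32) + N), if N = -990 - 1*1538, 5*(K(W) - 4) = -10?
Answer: I*√2526 ≈ 50.259*I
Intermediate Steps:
K(W) = 2 (K(W) = 4 + (⅕)*(-10) = 4 - 2 = 2)
N = -2528 (N = -990 - 1538 = -2528)
√(K(J - 1*32) + N) = √(2 - 2528) = √(-2526) = I*√2526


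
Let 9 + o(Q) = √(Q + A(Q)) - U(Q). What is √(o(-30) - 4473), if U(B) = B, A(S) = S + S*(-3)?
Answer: √(-4452 + √30) ≈ 66.682*I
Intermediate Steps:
A(S) = -2*S (A(S) = S - 3*S = -2*S)
o(Q) = -9 + √(-Q) - Q (o(Q) = -9 + (√(Q - 2*Q) - Q) = -9 + (√(-Q) - Q) = -9 + √(-Q) - Q)
√(o(-30) - 4473) = √((-9 + √(-1*(-30)) - 1*(-30)) - 4473) = √((-9 + √30 + 30) - 4473) = √((21 + √30) - 4473) = √(-4452 + √30)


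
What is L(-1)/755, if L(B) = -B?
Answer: 1/755 ≈ 0.0013245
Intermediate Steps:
L(-1)/755 = -1*(-1)/755 = 1*(1/755) = 1/755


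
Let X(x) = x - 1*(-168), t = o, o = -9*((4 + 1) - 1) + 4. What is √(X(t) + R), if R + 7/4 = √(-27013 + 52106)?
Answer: √(537 + 4*√25093)/2 ≈ 17.107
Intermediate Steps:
o = -32 (o = -9*(5 - 1) + 4 = -9*4 + 4 = -36 + 4 = -32)
t = -32
X(x) = 168 + x (X(x) = x + 168 = 168 + x)
R = -7/4 + √25093 (R = -7/4 + √(-27013 + 52106) = -7/4 + √25093 ≈ 156.66)
√(X(t) + R) = √((168 - 32) + (-7/4 + √25093)) = √(136 + (-7/4 + √25093)) = √(537/4 + √25093)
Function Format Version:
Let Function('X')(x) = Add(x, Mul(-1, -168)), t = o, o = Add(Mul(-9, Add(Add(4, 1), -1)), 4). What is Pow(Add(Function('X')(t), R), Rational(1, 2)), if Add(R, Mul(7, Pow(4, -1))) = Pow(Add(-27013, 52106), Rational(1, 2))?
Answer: Mul(Rational(1, 2), Pow(Add(537, Mul(4, Pow(25093, Rational(1, 2)))), Rational(1, 2))) ≈ 17.107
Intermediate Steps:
o = -32 (o = Add(Mul(-9, Add(5, -1)), 4) = Add(Mul(-9, 4), 4) = Add(-36, 4) = -32)
t = -32
Function('X')(x) = Add(168, x) (Function('X')(x) = Add(x, 168) = Add(168, x))
R = Add(Rational(-7, 4), Pow(25093, Rational(1, 2))) (R = Add(Rational(-7, 4), Pow(Add(-27013, 52106), Rational(1, 2))) = Add(Rational(-7, 4), Pow(25093, Rational(1, 2))) ≈ 156.66)
Pow(Add(Function('X')(t), R), Rational(1, 2)) = Pow(Add(Add(168, -32), Add(Rational(-7, 4), Pow(25093, Rational(1, 2)))), Rational(1, 2)) = Pow(Add(136, Add(Rational(-7, 4), Pow(25093, Rational(1, 2)))), Rational(1, 2)) = Pow(Add(Rational(537, 4), Pow(25093, Rational(1, 2))), Rational(1, 2))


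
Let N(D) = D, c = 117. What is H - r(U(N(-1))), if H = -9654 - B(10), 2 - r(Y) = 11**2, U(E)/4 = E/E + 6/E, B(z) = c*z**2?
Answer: -21235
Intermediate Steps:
B(z) = 117*z**2
U(E) = 4 + 24/E (U(E) = 4*(E/E + 6/E) = 4*(1 + 6/E) = 4 + 24/E)
r(Y) = -119 (r(Y) = 2 - 1*11**2 = 2 - 1*121 = 2 - 121 = -119)
H = -21354 (H = -9654 - 117*10**2 = -9654 - 117*100 = -9654 - 1*11700 = -9654 - 11700 = -21354)
H - r(U(N(-1))) = -21354 - 1*(-119) = -21354 + 119 = -21235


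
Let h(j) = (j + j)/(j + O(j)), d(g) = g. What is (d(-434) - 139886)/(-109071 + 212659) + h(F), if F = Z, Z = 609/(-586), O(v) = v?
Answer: -9183/25897 ≈ -0.35460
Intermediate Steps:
Z = -609/586 (Z = 609*(-1/586) = -609/586 ≈ -1.0392)
F = -609/586 ≈ -1.0392
h(j) = 1 (h(j) = (j + j)/(j + j) = (2*j)/((2*j)) = (2*j)*(1/(2*j)) = 1)
(d(-434) - 139886)/(-109071 + 212659) + h(F) = (-434 - 139886)/(-109071 + 212659) + 1 = -140320/103588 + 1 = -140320*1/103588 + 1 = -35080/25897 + 1 = -9183/25897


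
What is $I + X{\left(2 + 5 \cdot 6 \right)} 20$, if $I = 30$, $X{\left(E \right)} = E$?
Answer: $670$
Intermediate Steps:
$I + X{\left(2 + 5 \cdot 6 \right)} 20 = 30 + \left(2 + 5 \cdot 6\right) 20 = 30 + \left(2 + 30\right) 20 = 30 + 32 \cdot 20 = 30 + 640 = 670$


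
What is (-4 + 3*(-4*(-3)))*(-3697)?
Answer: -118304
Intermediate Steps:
(-4 + 3*(-4*(-3)))*(-3697) = (-4 + 3*12)*(-3697) = (-4 + 36)*(-3697) = 32*(-3697) = -118304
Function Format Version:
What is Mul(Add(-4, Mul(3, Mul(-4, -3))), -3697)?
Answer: -118304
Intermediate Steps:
Mul(Add(-4, Mul(3, Mul(-4, -3))), -3697) = Mul(Add(-4, Mul(3, 12)), -3697) = Mul(Add(-4, 36), -3697) = Mul(32, -3697) = -118304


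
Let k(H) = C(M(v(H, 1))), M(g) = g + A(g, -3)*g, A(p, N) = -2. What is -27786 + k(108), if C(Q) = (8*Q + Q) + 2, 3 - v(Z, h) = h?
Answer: -27802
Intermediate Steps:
v(Z, h) = 3 - h
M(g) = -g (M(g) = g - 2*g = -g)
C(Q) = 2 + 9*Q (C(Q) = 9*Q + 2 = 2 + 9*Q)
k(H) = -16 (k(H) = 2 + 9*(-(3 - 1*1)) = 2 + 9*(-(3 - 1)) = 2 + 9*(-1*2) = 2 + 9*(-2) = 2 - 18 = -16)
-27786 + k(108) = -27786 - 16 = -27802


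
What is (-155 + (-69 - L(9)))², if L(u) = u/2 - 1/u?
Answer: 16900321/324 ≈ 52162.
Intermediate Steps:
L(u) = u/2 - 1/u (L(u) = u*(½) - 1/u = u/2 - 1/u)
(-155 + (-69 - L(9)))² = (-155 + (-69 - ((½)*9 - 1/9)))² = (-155 + (-69 - (9/2 - 1*⅑)))² = (-155 + (-69 - (9/2 - ⅑)))² = (-155 + (-69 - 1*79/18))² = (-155 + (-69 - 79/18))² = (-155 - 1321/18)² = (-4111/18)² = 16900321/324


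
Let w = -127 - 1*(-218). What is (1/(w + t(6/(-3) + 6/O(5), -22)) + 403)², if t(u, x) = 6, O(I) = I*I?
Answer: 1528184464/9409 ≈ 1.6242e+5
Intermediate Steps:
O(I) = I²
w = 91 (w = -127 + 218 = 91)
(1/(w + t(6/(-3) + 6/O(5), -22)) + 403)² = (1/(91 + 6) + 403)² = (1/97 + 403)² = (39092/97)² = 1528184464/9409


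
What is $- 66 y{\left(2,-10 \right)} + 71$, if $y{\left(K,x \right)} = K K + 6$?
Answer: $-589$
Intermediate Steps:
$y{\left(K,x \right)} = 6 + K^{2}$ ($y{\left(K,x \right)} = K^{2} + 6 = 6 + K^{2}$)
$- 66 y{\left(2,-10 \right)} + 71 = - 66 \left(6 + 2^{2}\right) + 71 = - 66 \left(6 + 4\right) + 71 = \left(-66\right) 10 + 71 = -660 + 71 = -589$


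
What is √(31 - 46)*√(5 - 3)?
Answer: I*√30 ≈ 5.4772*I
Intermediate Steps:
√(31 - 46)*√(5 - 3) = √(-15)*√2 = (I*√15)*√2 = I*√30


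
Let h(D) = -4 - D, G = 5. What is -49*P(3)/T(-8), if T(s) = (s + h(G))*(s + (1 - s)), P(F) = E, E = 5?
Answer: 245/17 ≈ 14.412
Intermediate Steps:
P(F) = 5
T(s) = -9 + s (T(s) = (s + (-4 - 1*5))*(s + (1 - s)) = (s + (-4 - 5))*1 = (s - 9)*1 = (-9 + s)*1 = -9 + s)
-49*P(3)/T(-8) = -245/(-9 - 8) = -245/(-17) = -245*(-1)/17 = -49*(-5/17) = 245/17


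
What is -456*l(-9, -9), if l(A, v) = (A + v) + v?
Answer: 12312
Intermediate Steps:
l(A, v) = A + 2*v
-456*l(-9, -9) = -456*(-9 + 2*(-9)) = -456*(-9 - 18) = -456*(-27) = 12312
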